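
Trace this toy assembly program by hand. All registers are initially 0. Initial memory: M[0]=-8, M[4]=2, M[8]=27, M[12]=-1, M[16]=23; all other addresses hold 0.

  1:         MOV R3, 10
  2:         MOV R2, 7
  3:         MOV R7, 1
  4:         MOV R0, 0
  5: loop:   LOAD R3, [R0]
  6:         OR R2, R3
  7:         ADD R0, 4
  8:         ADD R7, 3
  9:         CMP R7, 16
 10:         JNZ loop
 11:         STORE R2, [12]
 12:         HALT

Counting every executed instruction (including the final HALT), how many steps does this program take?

36

after MOV R3, 10: R3=10
after MOV R2, 7: R2=7
after MOV R7, 1: R7=1
after MOV R0, 0: R0=0
after LOAD R3, [R0]: R3=M[0]=-8
after OR R2, R3: R2=7|(-8)=-1
after ADD R0, 4: R0=0+4=4
after ADD R7, 3: R7=1+3=4
CMP R7, 16  (cmp 4,16)
JNZ loop: taken
after LOAD R3, [R0]: R3=M[4]=2
after OR R2, R3: R2=(-1)|2=-1
after ADD R0, 4: R0=4+4=8
after ADD R7, 3: R7=4+3=7
CMP R7, 16  (cmp 7,16)
JNZ loop: taken
after LOAD R3, [R0]: R3=M[8]=27
after OR R2, R3: R2=(-1)|27=-1
after ADD R0, 4: R0=8+4=12
after ADD R7, 3: R7=7+3=10
CMP R7, 16  (cmp 10,16)
JNZ loop: taken
after LOAD R3, [R0]: R3=M[12]=-1
after OR R2, R3: R2=(-1)|(-1)=-1
after ADD R0, 4: R0=12+4=16
after ADD R7, 3: R7=10+3=13
CMP R7, 16  (cmp 13,16)
JNZ loop: taken
after LOAD R3, [R0]: R3=M[16]=23
after OR R2, R3: R2=(-1)|23=-1
after ADD R0, 4: R0=16+4=20
after ADD R7, 3: R7=13+3=16
CMP R7, 16  (cmp 16,16)
JNZ loop: not taken
STORE R2, [12] → M[12]=-1
halt.
Total executed instructions: 36.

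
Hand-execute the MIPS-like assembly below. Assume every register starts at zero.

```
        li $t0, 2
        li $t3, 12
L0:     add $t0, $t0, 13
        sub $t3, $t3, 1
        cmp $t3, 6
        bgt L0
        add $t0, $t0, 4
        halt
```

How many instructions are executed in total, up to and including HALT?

after li $t0, 2: $t0=2
after li $t3, 12: $t3=12
after add $t0, $t0, 13: $t0=2+13=15
after sub $t3, $t3, 1: $t3=12-1=11
cmp $t3, 6  (cmp 11,6)
bgt L0: taken
after add $t0, $t0, 13: $t0=15+13=28
after sub $t3, $t3, 1: $t3=11-1=10
cmp $t3, 6  (cmp 10,6)
bgt L0: taken
after add $t0, $t0, 13: $t0=28+13=41
after sub $t3, $t3, 1: $t3=10-1=9
cmp $t3, 6  (cmp 9,6)
bgt L0: taken
after add $t0, $t0, 13: $t0=41+13=54
after sub $t3, $t3, 1: $t3=9-1=8
cmp $t3, 6  (cmp 8,6)
bgt L0: taken
after add $t0, $t0, 13: $t0=54+13=67
after sub $t3, $t3, 1: $t3=8-1=7
cmp $t3, 6  (cmp 7,6)
bgt L0: taken
after add $t0, $t0, 13: $t0=67+13=80
after sub $t3, $t3, 1: $t3=7-1=6
cmp $t3, 6  (cmp 6,6)
bgt L0: not taken
after add $t0, $t0, 4: $t0=80+4=84
halt.
Total executed instructions: 28.

28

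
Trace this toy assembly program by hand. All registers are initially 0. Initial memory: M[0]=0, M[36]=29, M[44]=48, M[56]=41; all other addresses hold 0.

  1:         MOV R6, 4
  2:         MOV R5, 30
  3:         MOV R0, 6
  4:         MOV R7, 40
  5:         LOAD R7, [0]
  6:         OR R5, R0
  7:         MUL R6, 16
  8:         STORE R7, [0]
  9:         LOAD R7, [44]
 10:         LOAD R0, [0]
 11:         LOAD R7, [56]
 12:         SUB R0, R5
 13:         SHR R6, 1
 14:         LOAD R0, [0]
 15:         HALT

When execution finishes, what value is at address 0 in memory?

0

after MOV R6, 4: R6=4
after MOV R5, 30: R5=30
after MOV R0, 6: R0=6
after MOV R7, 40: R7=40
after LOAD R7, [0]: R7=M[0]=0
after OR R5, R0: R5=30|6=30
after MUL R6, 16: R6=4*16=64
STORE R7, [0] → M[0]=0
after LOAD R7, [44]: R7=M[44]=48
after LOAD R0, [0]: R0=M[0]=0
after LOAD R7, [56]: R7=M[56]=41
after SUB R0, R5: R0=0-30=-30
after SHR R6, 1: R6=64>>1=32
after LOAD R0, [0]: R0=M[0]=0
halt.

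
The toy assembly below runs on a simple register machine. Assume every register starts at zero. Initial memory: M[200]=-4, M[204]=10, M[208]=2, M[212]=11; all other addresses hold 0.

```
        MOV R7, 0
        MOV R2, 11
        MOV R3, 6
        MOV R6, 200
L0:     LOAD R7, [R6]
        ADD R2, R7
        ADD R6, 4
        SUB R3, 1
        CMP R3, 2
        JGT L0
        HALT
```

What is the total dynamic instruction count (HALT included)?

29

MOV R7, 0 → R7=0
MOV R2, 11 → R2=11
MOV R3, 6 → R3=6
MOV R6, 200 → R6=200
LOAD R7, [R6] → R7=M[200]=-4
ADD R2, R7 → R2=11+(-4)=7
ADD R6, 4 → R6=200+4=204
SUB R3, 1 → R3=6-1=5
CMP R3, 2  (cmp 5,2)
JGT L0: taken
LOAD R7, [R6] → R7=M[204]=10
ADD R2, R7 → R2=7+10=17
ADD R6, 4 → R6=204+4=208
SUB R3, 1 → R3=5-1=4
CMP R3, 2  (cmp 4,2)
JGT L0: taken
LOAD R7, [R6] → R7=M[208]=2
ADD R2, R7 → R2=17+2=19
ADD R6, 4 → R6=208+4=212
SUB R3, 1 → R3=4-1=3
CMP R3, 2  (cmp 3,2)
JGT L0: taken
LOAD R7, [R6] → R7=M[212]=11
ADD R2, R7 → R2=19+11=30
ADD R6, 4 → R6=212+4=216
SUB R3, 1 → R3=3-1=2
CMP R3, 2  (cmp 2,2)
JGT L0: not taken
halt.
Total executed instructions: 29.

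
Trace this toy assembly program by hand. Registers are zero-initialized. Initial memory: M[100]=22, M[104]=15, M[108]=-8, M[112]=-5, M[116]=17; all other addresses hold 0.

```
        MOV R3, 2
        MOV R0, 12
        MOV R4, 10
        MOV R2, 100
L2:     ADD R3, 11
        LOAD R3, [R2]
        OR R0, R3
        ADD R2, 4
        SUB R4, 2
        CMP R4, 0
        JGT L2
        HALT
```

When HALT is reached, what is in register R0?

-1

after MOV R3, 2: R3=2
after MOV R0, 12: R0=12
after MOV R4, 10: R4=10
after MOV R2, 100: R2=100
after ADD R3, 11: R3=2+11=13
after LOAD R3, [R2]: R3=M[100]=22
after OR R0, R3: R0=12|22=30
after ADD R2, 4: R2=100+4=104
after SUB R4, 2: R4=10-2=8
CMP R4, 0  (cmp 8,0)
JGT L2: taken
after ADD R3, 11: R3=22+11=33
after LOAD R3, [R2]: R3=M[104]=15
after OR R0, R3: R0=30|15=31
after ADD R2, 4: R2=104+4=108
after SUB R4, 2: R4=8-2=6
CMP R4, 0  (cmp 6,0)
JGT L2: taken
after ADD R3, 11: R3=15+11=26
after LOAD R3, [R2]: R3=M[108]=-8
after OR R0, R3: R0=31|(-8)=-1
after ADD R2, 4: R2=108+4=112
after SUB R4, 2: R4=6-2=4
CMP R4, 0  (cmp 4,0)
JGT L2: taken
after ADD R3, 11: R3=(-8)+11=3
after LOAD R3, [R2]: R3=M[112]=-5
after OR R0, R3: R0=(-1)|(-5)=-1
after ADD R2, 4: R2=112+4=116
after SUB R4, 2: R4=4-2=2
CMP R4, 0  (cmp 2,0)
JGT L2: taken
after ADD R3, 11: R3=(-5)+11=6
after LOAD R3, [R2]: R3=M[116]=17
after OR R0, R3: R0=(-1)|17=-1
after ADD R2, 4: R2=116+4=120
after SUB R4, 2: R4=2-2=0
CMP R4, 0  (cmp 0,0)
JGT L2: not taken
halt.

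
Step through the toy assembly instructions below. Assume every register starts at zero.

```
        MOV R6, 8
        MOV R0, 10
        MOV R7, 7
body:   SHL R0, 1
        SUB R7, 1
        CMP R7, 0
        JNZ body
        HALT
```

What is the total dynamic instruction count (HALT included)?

MOV R6, 8 → R6=8
MOV R0, 10 → R0=10
MOV R7, 7 → R7=7
SHL R0, 1 → R0=10<<1=20
SUB R7, 1 → R7=7-1=6
CMP R7, 0  (cmp 6,0)
JNZ body: taken
SHL R0, 1 → R0=20<<1=40
SUB R7, 1 → R7=6-1=5
CMP R7, 0  (cmp 5,0)
JNZ body: taken
SHL R0, 1 → R0=40<<1=80
SUB R7, 1 → R7=5-1=4
CMP R7, 0  (cmp 4,0)
JNZ body: taken
SHL R0, 1 → R0=80<<1=160
SUB R7, 1 → R7=4-1=3
CMP R7, 0  (cmp 3,0)
JNZ body: taken
SHL R0, 1 → R0=160<<1=320
SUB R7, 1 → R7=3-1=2
CMP R7, 0  (cmp 2,0)
JNZ body: taken
SHL R0, 1 → R0=320<<1=640
SUB R7, 1 → R7=2-1=1
CMP R7, 0  (cmp 1,0)
JNZ body: taken
SHL R0, 1 → R0=640<<1=1280
SUB R7, 1 → R7=1-1=0
CMP R7, 0  (cmp 0,0)
JNZ body: not taken
halt.
Total executed instructions: 32.

32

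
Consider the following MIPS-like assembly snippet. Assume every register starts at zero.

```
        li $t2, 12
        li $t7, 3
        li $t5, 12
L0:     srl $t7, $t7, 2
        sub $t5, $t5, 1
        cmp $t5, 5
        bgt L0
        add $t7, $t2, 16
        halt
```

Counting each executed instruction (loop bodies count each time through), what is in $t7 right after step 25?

0

$t2=12
$t7=3
$t5=12
$t7=3>>2=0
$t5=12-1=11
cmp $t5, 5  (cmp 11,5)
bgt L0: taken
$t7=0>>2=0
$t5=11-1=10
cmp $t5, 5  (cmp 10,5)
bgt L0: taken
$t7=0>>2=0
$t5=10-1=9
cmp $t5, 5  (cmp 9,5)
bgt L0: taken
$t7=0>>2=0
$t5=9-1=8
cmp $t5, 5  (cmp 8,5)
bgt L0: taken
$t7=0>>2=0
$t5=8-1=7
cmp $t5, 5  (cmp 7,5)
bgt L0: taken
$t7=0>>2=0
$t5=7-1=6
After step 25: $t7 = 0.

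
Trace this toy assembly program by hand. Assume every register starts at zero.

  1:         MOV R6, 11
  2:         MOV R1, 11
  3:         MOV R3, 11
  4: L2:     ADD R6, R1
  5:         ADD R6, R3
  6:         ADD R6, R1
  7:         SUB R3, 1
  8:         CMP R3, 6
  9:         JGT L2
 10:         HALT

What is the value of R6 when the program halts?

R6=11
R1=11
R3=11
R6=11+11=22
R6=22+11=33
R6=33+11=44
R3=11-1=10
CMP R3, 6  (cmp 10,6)
JGT L2: taken
R6=44+11=55
R6=55+10=65
R6=65+11=76
R3=10-1=9
CMP R3, 6  (cmp 9,6)
JGT L2: taken
R6=76+11=87
R6=87+9=96
R6=96+11=107
R3=9-1=8
CMP R3, 6  (cmp 8,6)
JGT L2: taken
R6=107+11=118
R6=118+8=126
R6=126+11=137
R3=8-1=7
CMP R3, 6  (cmp 7,6)
JGT L2: taken
R6=137+11=148
R6=148+7=155
R6=155+11=166
R3=7-1=6
CMP R3, 6  (cmp 6,6)
JGT L2: not taken
halt.

166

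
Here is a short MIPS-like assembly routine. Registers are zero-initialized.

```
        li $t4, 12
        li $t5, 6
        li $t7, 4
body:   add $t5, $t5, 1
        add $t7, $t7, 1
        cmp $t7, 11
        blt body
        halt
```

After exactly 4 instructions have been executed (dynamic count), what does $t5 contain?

7

$t4=12
$t5=6
$t7=4
$t5=6+1=7
After step 4: $t5 = 7.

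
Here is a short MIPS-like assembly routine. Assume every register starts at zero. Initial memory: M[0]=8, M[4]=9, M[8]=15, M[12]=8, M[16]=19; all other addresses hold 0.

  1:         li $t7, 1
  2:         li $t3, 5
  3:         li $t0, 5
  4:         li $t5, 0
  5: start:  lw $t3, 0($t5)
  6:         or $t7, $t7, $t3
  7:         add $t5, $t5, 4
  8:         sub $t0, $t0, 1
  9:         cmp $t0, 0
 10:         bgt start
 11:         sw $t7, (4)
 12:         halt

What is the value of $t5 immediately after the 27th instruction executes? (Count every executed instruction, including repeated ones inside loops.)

16

$t7=1
$t3=5
$t0=5
$t5=0
$t3=M[0]=8
$t7=1|8=9
$t5=0+4=4
$t0=5-1=4
cmp $t0, 0  (cmp 4,0)
bgt start: taken
$t3=M[4]=9
$t7=9|9=9
$t5=4+4=8
$t0=4-1=3
cmp $t0, 0  (cmp 3,0)
bgt start: taken
$t3=M[8]=15
$t7=9|15=15
$t5=8+4=12
$t0=3-1=2
cmp $t0, 0  (cmp 2,0)
bgt start: taken
$t3=M[12]=8
$t7=15|8=15
$t5=12+4=16
$t0=2-1=1
cmp $t0, 0  (cmp 1,0)
After step 27: $t5 = 16.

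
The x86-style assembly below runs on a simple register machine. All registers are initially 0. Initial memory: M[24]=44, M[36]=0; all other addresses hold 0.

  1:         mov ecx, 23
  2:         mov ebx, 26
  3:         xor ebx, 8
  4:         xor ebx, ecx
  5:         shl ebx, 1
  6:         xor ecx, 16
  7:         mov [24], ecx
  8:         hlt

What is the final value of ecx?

mov ecx, 23 → ecx=23
mov ebx, 26 → ebx=26
xor ebx, 8 → ebx=26^8=18
xor ebx, ecx → ebx=18^23=5
shl ebx, 1 → ebx=5<<1=10
xor ecx, 16 → ecx=23^16=7
mov [24], ecx → M[24]=7
halt.

7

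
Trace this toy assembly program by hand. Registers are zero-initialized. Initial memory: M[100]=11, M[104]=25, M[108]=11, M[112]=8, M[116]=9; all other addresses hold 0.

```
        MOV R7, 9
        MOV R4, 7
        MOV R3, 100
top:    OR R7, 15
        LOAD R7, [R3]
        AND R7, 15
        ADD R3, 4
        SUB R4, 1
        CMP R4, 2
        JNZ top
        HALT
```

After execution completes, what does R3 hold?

120

MOV R7, 9 → R7=9
MOV R4, 7 → R4=7
MOV R3, 100 → R3=100
OR R7, 15 → R7=9|15=15
LOAD R7, [R3] → R7=M[100]=11
AND R7, 15 → R7=11&15=11
ADD R3, 4 → R3=100+4=104
SUB R4, 1 → R4=7-1=6
CMP R4, 2  (cmp 6,2)
JNZ top: taken
OR R7, 15 → R7=11|15=15
LOAD R7, [R3] → R7=M[104]=25
AND R7, 15 → R7=25&15=9
ADD R3, 4 → R3=104+4=108
SUB R4, 1 → R4=6-1=5
CMP R4, 2  (cmp 5,2)
JNZ top: taken
OR R7, 15 → R7=9|15=15
LOAD R7, [R3] → R7=M[108]=11
AND R7, 15 → R7=11&15=11
ADD R3, 4 → R3=108+4=112
SUB R4, 1 → R4=5-1=4
CMP R4, 2  (cmp 4,2)
JNZ top: taken
OR R7, 15 → R7=11|15=15
LOAD R7, [R3] → R7=M[112]=8
AND R7, 15 → R7=8&15=8
ADD R3, 4 → R3=112+4=116
SUB R4, 1 → R4=4-1=3
CMP R4, 2  (cmp 3,2)
JNZ top: taken
OR R7, 15 → R7=8|15=15
LOAD R7, [R3] → R7=M[116]=9
AND R7, 15 → R7=9&15=9
ADD R3, 4 → R3=116+4=120
SUB R4, 1 → R4=3-1=2
CMP R4, 2  (cmp 2,2)
JNZ top: not taken
halt.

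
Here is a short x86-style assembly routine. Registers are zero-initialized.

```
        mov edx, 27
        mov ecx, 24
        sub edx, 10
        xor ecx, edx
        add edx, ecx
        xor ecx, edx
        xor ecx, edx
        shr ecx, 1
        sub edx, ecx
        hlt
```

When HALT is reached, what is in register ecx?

after mov edx, 27: edx=27
after mov ecx, 24: ecx=24
after sub edx, 10: edx=27-10=17
after xor ecx, edx: ecx=24^17=9
after add edx, ecx: edx=17+9=26
after xor ecx, edx: ecx=9^26=19
after xor ecx, edx: ecx=19^26=9
after shr ecx, 1: ecx=9>>1=4
after sub edx, ecx: edx=26-4=22
halt.

4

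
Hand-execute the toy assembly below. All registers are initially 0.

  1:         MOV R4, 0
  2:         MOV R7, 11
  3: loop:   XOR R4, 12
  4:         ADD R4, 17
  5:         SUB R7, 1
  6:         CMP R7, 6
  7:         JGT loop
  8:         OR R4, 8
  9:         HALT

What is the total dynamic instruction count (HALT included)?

R4=0
R7=11
R4=0^12=12
R4=12+17=29
R7=11-1=10
CMP R7, 6  (cmp 10,6)
JGT loop: taken
R4=29^12=17
R4=17+17=34
R7=10-1=9
CMP R7, 6  (cmp 9,6)
JGT loop: taken
R4=34^12=46
R4=46+17=63
R7=9-1=8
CMP R7, 6  (cmp 8,6)
JGT loop: taken
R4=63^12=51
R4=51+17=68
R7=8-1=7
CMP R7, 6  (cmp 7,6)
JGT loop: taken
R4=68^12=72
R4=72+17=89
R7=7-1=6
CMP R7, 6  (cmp 6,6)
JGT loop: not taken
R4=89|8=89
halt.
Total executed instructions: 29.

29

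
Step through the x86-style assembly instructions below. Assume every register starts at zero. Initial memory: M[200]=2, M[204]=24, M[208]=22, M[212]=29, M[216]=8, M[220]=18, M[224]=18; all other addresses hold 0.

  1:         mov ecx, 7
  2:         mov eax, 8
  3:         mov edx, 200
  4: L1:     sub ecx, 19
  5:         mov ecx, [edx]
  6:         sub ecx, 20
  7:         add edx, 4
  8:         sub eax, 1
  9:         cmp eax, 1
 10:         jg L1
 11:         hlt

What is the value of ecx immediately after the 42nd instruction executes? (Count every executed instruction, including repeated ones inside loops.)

mov ecx, 7 → ecx=7
mov eax, 8 → eax=8
mov edx, 200 → edx=200
sub ecx, 19 → ecx=7-19=-12
mov ecx, [edx] → ecx=M[200]=2
sub ecx, 20 → ecx=2-20=-18
add edx, 4 → edx=200+4=204
sub eax, 1 → eax=8-1=7
cmp eax, 1  (cmp 7,1)
jg L1: taken
sub ecx, 19 → ecx=(-18)-19=-37
mov ecx, [edx] → ecx=M[204]=24
sub ecx, 20 → ecx=24-20=4
add edx, 4 → edx=204+4=208
sub eax, 1 → eax=7-1=6
cmp eax, 1  (cmp 6,1)
jg L1: taken
sub ecx, 19 → ecx=4-19=-15
mov ecx, [edx] → ecx=M[208]=22
sub ecx, 20 → ecx=22-20=2
add edx, 4 → edx=208+4=212
sub eax, 1 → eax=6-1=5
cmp eax, 1  (cmp 5,1)
jg L1: taken
sub ecx, 19 → ecx=2-19=-17
mov ecx, [edx] → ecx=M[212]=29
sub ecx, 20 → ecx=29-20=9
add edx, 4 → edx=212+4=216
sub eax, 1 → eax=5-1=4
cmp eax, 1  (cmp 4,1)
jg L1: taken
sub ecx, 19 → ecx=9-19=-10
mov ecx, [edx] → ecx=M[216]=8
sub ecx, 20 → ecx=8-20=-12
add edx, 4 → edx=216+4=220
sub eax, 1 → eax=4-1=3
cmp eax, 1  (cmp 3,1)
jg L1: taken
sub ecx, 19 → ecx=(-12)-19=-31
mov ecx, [edx] → ecx=M[220]=18
sub ecx, 20 → ecx=18-20=-2
add edx, 4 → edx=220+4=224
After step 42: ecx = -2.

-2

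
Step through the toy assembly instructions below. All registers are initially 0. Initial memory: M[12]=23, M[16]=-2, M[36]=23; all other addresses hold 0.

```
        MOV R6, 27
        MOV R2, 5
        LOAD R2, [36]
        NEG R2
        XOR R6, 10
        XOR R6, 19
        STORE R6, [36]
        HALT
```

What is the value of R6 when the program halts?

MOV R6, 27 → R6=27
MOV R2, 5 → R2=5
LOAD R2, [36] → R2=M[36]=23
NEG R2 → R2=-(23)=-23
XOR R6, 10 → R6=27^10=17
XOR R6, 19 → R6=17^19=2
STORE R6, [36] → M[36]=2
halt.

2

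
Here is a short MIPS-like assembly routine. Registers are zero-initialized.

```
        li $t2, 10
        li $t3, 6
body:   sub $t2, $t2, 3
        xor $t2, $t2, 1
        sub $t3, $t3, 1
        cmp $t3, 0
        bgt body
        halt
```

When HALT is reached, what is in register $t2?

-14

li $t2, 10 → $t2=10
li $t3, 6 → $t3=6
sub $t2, $t2, 3 → $t2=10-3=7
xor $t2, $t2, 1 → $t2=7^1=6
sub $t3, $t3, 1 → $t3=6-1=5
cmp $t3, 0  (cmp 5,0)
bgt body: taken
sub $t2, $t2, 3 → $t2=6-3=3
xor $t2, $t2, 1 → $t2=3^1=2
sub $t3, $t3, 1 → $t3=5-1=4
cmp $t3, 0  (cmp 4,0)
bgt body: taken
sub $t2, $t2, 3 → $t2=2-3=-1
xor $t2, $t2, 1 → $t2=(-1)^1=-2
sub $t3, $t3, 1 → $t3=4-1=3
cmp $t3, 0  (cmp 3,0)
bgt body: taken
sub $t2, $t2, 3 → $t2=(-2)-3=-5
xor $t2, $t2, 1 → $t2=(-5)^1=-6
sub $t3, $t3, 1 → $t3=3-1=2
cmp $t3, 0  (cmp 2,0)
bgt body: taken
sub $t2, $t2, 3 → $t2=(-6)-3=-9
xor $t2, $t2, 1 → $t2=(-9)^1=-10
sub $t3, $t3, 1 → $t3=2-1=1
cmp $t3, 0  (cmp 1,0)
bgt body: taken
sub $t2, $t2, 3 → $t2=(-10)-3=-13
xor $t2, $t2, 1 → $t2=(-13)^1=-14
sub $t3, $t3, 1 → $t3=1-1=0
cmp $t3, 0  (cmp 0,0)
bgt body: not taken
halt.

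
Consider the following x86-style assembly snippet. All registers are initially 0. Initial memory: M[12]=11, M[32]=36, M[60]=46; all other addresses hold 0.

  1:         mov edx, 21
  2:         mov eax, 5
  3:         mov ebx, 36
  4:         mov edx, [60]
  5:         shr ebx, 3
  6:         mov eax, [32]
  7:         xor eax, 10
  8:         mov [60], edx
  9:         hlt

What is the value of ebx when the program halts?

mov edx, 21 → edx=21
mov eax, 5 → eax=5
mov ebx, 36 → ebx=36
mov edx, [60] → edx=M[60]=46
shr ebx, 3 → ebx=36>>3=4
mov eax, [32] → eax=M[32]=36
xor eax, 10 → eax=36^10=46
mov [60], edx → M[60]=46
halt.

4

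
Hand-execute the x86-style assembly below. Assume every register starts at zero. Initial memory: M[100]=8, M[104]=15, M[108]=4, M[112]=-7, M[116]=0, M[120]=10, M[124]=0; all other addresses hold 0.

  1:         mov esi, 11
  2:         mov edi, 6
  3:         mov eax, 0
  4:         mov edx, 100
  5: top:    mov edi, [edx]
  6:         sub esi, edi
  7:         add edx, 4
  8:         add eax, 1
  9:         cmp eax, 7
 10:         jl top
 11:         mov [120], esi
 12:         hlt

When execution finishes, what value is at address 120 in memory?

esi=11
edi=6
eax=0
edx=100
edi=M[100]=8
esi=11-8=3
edx=100+4=104
eax=0+1=1
cmp eax, 7  (cmp 1,7)
jl top: taken
edi=M[104]=15
esi=3-15=-12
edx=104+4=108
eax=1+1=2
cmp eax, 7  (cmp 2,7)
jl top: taken
edi=M[108]=4
esi=(-12)-4=-16
edx=108+4=112
eax=2+1=3
cmp eax, 7  (cmp 3,7)
jl top: taken
edi=M[112]=-7
esi=(-16)-(-7)=-9
edx=112+4=116
eax=3+1=4
cmp eax, 7  (cmp 4,7)
jl top: taken
edi=M[116]=0
esi=(-9)-0=-9
edx=116+4=120
eax=4+1=5
cmp eax, 7  (cmp 5,7)
jl top: taken
edi=M[120]=10
esi=(-9)-10=-19
edx=120+4=124
eax=5+1=6
cmp eax, 7  (cmp 6,7)
jl top: taken
edi=M[124]=0
esi=(-19)-0=-19
edx=124+4=128
eax=6+1=7
cmp eax, 7  (cmp 7,7)
jl top: not taken
mov [120], esi → M[120]=-19
halt.

-19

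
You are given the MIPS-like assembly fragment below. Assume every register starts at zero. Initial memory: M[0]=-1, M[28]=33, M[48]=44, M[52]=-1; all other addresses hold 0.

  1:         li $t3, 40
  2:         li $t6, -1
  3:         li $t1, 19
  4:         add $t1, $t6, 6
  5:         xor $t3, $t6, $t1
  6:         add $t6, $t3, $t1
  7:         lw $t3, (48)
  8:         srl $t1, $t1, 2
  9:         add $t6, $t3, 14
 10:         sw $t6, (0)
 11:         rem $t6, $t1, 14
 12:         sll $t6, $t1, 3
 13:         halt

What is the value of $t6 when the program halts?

li $t3, 40 → $t3=40
li $t6, -1 → $t6=-1
li $t1, 19 → $t1=19
add $t1, $t6, 6 → $t1=(-1)+6=5
xor $t3, $t6, $t1 → $t3=(-1)^5=-6
add $t6, $t3, $t1 → $t6=(-6)+5=-1
lw $t3, (48) → $t3=M[48]=44
srl $t1, $t1, 2 → $t1=5>>2=1
add $t6, $t3, 14 → $t6=44+14=58
sw $t6, (0) → M[0]=58
rem $t6, $t1, 14 → $t6=1%14=1
sll $t6, $t1, 3 → $t6=1<<3=8
halt.

8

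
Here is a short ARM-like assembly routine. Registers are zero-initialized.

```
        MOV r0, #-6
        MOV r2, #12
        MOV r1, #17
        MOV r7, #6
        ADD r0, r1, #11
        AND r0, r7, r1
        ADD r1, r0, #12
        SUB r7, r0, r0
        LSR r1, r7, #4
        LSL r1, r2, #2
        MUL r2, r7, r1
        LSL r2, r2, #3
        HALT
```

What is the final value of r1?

48

after MOV r0, #-6: r0=-6
after MOV r2, #12: r2=12
after MOV r1, #17: r1=17
after MOV r7, #6: r7=6
after ADD r0, r1, #11: r0=17+11=28
after AND r0, r7, r1: r0=6&17=0
after ADD r1, r0, #12: r1=0+12=12
after SUB r7, r0, r0: r7=0-0=0
after LSR r1, r7, #4: r1=0>>4=0
after LSL r1, r2, #2: r1=12<<2=48
after MUL r2, r7, r1: r2=0*48=0
after LSL r2, r2, #3: r2=0<<3=0
halt.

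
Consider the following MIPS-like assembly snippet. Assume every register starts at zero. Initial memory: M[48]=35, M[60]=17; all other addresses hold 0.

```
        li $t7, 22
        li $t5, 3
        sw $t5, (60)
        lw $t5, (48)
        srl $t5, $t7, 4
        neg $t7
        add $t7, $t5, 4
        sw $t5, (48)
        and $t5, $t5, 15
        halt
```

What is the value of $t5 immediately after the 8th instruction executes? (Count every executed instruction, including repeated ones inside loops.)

$t7=22
$t5=3
sw $t5, (60) → M[60]=3
$t5=M[48]=35
$t5=22>>4=1
$t7=-(22)=-22
$t7=1+4=5
sw $t5, (48) → M[48]=1
After step 8: $t5 = 1.

1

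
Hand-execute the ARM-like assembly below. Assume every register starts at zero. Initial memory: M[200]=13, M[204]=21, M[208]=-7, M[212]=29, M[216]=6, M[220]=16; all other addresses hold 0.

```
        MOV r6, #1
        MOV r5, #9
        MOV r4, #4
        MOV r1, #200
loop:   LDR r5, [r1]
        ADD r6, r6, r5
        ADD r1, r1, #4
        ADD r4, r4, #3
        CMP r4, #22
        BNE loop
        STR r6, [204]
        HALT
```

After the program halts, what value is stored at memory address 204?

r6=1
r5=9
r4=4
r1=200
r5=M[200]=13
r6=1+13=14
r1=200+4=204
r4=4+3=7
CMP r4, #22  (cmp 7,22)
BNE loop: taken
r5=M[204]=21
r6=14+21=35
r1=204+4=208
r4=7+3=10
CMP r4, #22  (cmp 10,22)
BNE loop: taken
r5=M[208]=-7
r6=35+(-7)=28
r1=208+4=212
r4=10+3=13
CMP r4, #22  (cmp 13,22)
BNE loop: taken
r5=M[212]=29
r6=28+29=57
r1=212+4=216
r4=13+3=16
CMP r4, #22  (cmp 16,22)
BNE loop: taken
r5=M[216]=6
r6=57+6=63
r1=216+4=220
r4=16+3=19
CMP r4, #22  (cmp 19,22)
BNE loop: taken
r5=M[220]=16
r6=63+16=79
r1=220+4=224
r4=19+3=22
CMP r4, #22  (cmp 22,22)
BNE loop: not taken
STR r6, [204] → M[204]=79
halt.

79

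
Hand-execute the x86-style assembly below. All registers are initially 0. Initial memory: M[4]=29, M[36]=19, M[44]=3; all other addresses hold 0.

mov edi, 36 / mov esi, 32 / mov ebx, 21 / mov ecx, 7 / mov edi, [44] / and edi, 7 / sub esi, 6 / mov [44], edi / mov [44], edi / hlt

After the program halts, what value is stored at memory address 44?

mov edi, 36 → edi=36
mov esi, 32 → esi=32
mov ebx, 21 → ebx=21
mov ecx, 7 → ecx=7
mov edi, [44] → edi=M[44]=3
and edi, 7 → edi=3&7=3
sub esi, 6 → esi=32-6=26
mov [44], edi → M[44]=3
mov [44], edi → M[44]=3
halt.

3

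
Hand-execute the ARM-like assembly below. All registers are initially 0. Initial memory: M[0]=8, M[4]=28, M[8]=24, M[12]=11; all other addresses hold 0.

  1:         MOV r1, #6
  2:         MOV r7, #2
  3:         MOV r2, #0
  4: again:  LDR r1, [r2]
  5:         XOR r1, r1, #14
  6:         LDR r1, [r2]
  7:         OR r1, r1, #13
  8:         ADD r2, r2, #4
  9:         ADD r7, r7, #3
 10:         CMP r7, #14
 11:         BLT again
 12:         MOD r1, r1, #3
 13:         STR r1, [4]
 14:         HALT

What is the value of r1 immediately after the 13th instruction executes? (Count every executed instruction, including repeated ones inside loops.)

r1=6
r7=2
r2=0
r1=M[0]=8
r1=8^14=6
r1=M[0]=8
r1=8|13=13
r2=0+4=4
r7=2+3=5
CMP r7, #14  (cmp 5,14)
BLT again: taken
r1=M[4]=28
r1=28^14=18
After step 13: r1 = 18.

18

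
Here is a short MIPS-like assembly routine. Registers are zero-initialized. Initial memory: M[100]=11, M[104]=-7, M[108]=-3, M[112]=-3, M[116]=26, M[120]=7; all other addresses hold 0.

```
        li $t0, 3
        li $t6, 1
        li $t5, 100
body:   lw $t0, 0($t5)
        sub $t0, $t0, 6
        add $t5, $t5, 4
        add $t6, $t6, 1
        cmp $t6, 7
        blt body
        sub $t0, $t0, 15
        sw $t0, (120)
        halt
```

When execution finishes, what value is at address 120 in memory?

$t0=3
$t6=1
$t5=100
$t0=M[100]=11
$t0=11-6=5
$t5=100+4=104
$t6=1+1=2
cmp $t6, 7  (cmp 2,7)
blt body: taken
$t0=M[104]=-7
$t0=(-7)-6=-13
$t5=104+4=108
$t6=2+1=3
cmp $t6, 7  (cmp 3,7)
blt body: taken
$t0=M[108]=-3
$t0=(-3)-6=-9
$t5=108+4=112
$t6=3+1=4
cmp $t6, 7  (cmp 4,7)
blt body: taken
$t0=M[112]=-3
$t0=(-3)-6=-9
$t5=112+4=116
$t6=4+1=5
cmp $t6, 7  (cmp 5,7)
blt body: taken
$t0=M[116]=26
$t0=26-6=20
$t5=116+4=120
$t6=5+1=6
cmp $t6, 7  (cmp 6,7)
blt body: taken
$t0=M[120]=7
$t0=7-6=1
$t5=120+4=124
$t6=6+1=7
cmp $t6, 7  (cmp 7,7)
blt body: not taken
$t0=1-15=-14
sw $t0, (120) → M[120]=-14
halt.

-14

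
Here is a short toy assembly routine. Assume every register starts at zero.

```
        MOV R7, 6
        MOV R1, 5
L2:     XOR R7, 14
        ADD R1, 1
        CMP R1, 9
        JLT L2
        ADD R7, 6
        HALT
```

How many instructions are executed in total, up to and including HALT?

20

MOV R7, 6 → R7=6
MOV R1, 5 → R1=5
XOR R7, 14 → R7=6^14=8
ADD R1, 1 → R1=5+1=6
CMP R1, 9  (cmp 6,9)
JLT L2: taken
XOR R7, 14 → R7=8^14=6
ADD R1, 1 → R1=6+1=7
CMP R1, 9  (cmp 7,9)
JLT L2: taken
XOR R7, 14 → R7=6^14=8
ADD R1, 1 → R1=7+1=8
CMP R1, 9  (cmp 8,9)
JLT L2: taken
XOR R7, 14 → R7=8^14=6
ADD R1, 1 → R1=8+1=9
CMP R1, 9  (cmp 9,9)
JLT L2: not taken
ADD R7, 6 → R7=6+6=12
halt.
Total executed instructions: 20.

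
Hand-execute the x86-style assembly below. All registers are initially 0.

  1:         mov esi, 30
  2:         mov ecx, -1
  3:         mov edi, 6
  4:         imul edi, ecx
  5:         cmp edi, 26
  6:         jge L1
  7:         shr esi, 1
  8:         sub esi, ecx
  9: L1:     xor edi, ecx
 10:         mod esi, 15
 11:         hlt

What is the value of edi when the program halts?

5

esi=30
ecx=-1
edi=6
edi=6*(-1)=-6
cmp edi, 26  (cmp -6,26)
jge L1: not taken
esi=30>>1=15
esi=15-(-1)=16
edi=(-6)^(-1)=5
esi=16%15=1
halt.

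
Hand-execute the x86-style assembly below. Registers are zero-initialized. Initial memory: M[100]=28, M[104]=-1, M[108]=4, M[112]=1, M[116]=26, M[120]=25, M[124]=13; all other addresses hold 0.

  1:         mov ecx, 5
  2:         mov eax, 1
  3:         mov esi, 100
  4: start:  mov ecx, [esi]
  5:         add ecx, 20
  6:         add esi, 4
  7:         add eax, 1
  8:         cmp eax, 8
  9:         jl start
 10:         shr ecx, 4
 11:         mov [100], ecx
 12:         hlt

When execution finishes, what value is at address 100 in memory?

2

mov ecx, 5 → ecx=5
mov eax, 1 → eax=1
mov esi, 100 → esi=100
mov ecx, [esi] → ecx=M[100]=28
add ecx, 20 → ecx=28+20=48
add esi, 4 → esi=100+4=104
add eax, 1 → eax=1+1=2
cmp eax, 8  (cmp 2,8)
jl start: taken
mov ecx, [esi] → ecx=M[104]=-1
add ecx, 20 → ecx=(-1)+20=19
add esi, 4 → esi=104+4=108
add eax, 1 → eax=2+1=3
cmp eax, 8  (cmp 3,8)
jl start: taken
mov ecx, [esi] → ecx=M[108]=4
add ecx, 20 → ecx=4+20=24
add esi, 4 → esi=108+4=112
add eax, 1 → eax=3+1=4
cmp eax, 8  (cmp 4,8)
jl start: taken
mov ecx, [esi] → ecx=M[112]=1
add ecx, 20 → ecx=1+20=21
add esi, 4 → esi=112+4=116
add eax, 1 → eax=4+1=5
cmp eax, 8  (cmp 5,8)
jl start: taken
mov ecx, [esi] → ecx=M[116]=26
add ecx, 20 → ecx=26+20=46
add esi, 4 → esi=116+4=120
add eax, 1 → eax=5+1=6
cmp eax, 8  (cmp 6,8)
jl start: taken
mov ecx, [esi] → ecx=M[120]=25
add ecx, 20 → ecx=25+20=45
add esi, 4 → esi=120+4=124
add eax, 1 → eax=6+1=7
cmp eax, 8  (cmp 7,8)
jl start: taken
mov ecx, [esi] → ecx=M[124]=13
add ecx, 20 → ecx=13+20=33
add esi, 4 → esi=124+4=128
add eax, 1 → eax=7+1=8
cmp eax, 8  (cmp 8,8)
jl start: not taken
shr ecx, 4 → ecx=33>>4=2
mov [100], ecx → M[100]=2
halt.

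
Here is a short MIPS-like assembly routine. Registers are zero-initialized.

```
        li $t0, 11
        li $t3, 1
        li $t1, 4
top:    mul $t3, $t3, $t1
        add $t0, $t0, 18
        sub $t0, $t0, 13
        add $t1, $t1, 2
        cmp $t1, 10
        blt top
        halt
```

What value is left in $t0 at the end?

26

$t0=11
$t3=1
$t1=4
$t3=1*4=4
$t0=11+18=29
$t0=29-13=16
$t1=4+2=6
cmp $t1, 10  (cmp 6,10)
blt top: taken
$t3=4*6=24
$t0=16+18=34
$t0=34-13=21
$t1=6+2=8
cmp $t1, 10  (cmp 8,10)
blt top: taken
$t3=24*8=192
$t0=21+18=39
$t0=39-13=26
$t1=8+2=10
cmp $t1, 10  (cmp 10,10)
blt top: not taken
halt.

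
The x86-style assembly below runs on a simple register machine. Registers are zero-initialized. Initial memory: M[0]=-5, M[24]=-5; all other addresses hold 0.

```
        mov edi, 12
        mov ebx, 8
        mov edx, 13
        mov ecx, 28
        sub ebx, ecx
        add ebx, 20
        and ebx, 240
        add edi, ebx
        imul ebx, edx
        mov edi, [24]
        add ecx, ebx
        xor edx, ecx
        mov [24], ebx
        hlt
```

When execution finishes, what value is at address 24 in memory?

mov edi, 12 → edi=12
mov ebx, 8 → ebx=8
mov edx, 13 → edx=13
mov ecx, 28 → ecx=28
sub ebx, ecx → ebx=8-28=-20
add ebx, 20 → ebx=(-20)+20=0
and ebx, 240 → ebx=0&240=0
add edi, ebx → edi=12+0=12
imul ebx, edx → ebx=0*13=0
mov edi, [24] → edi=M[24]=-5
add ecx, ebx → ecx=28+0=28
xor edx, ecx → edx=13^28=17
mov [24], ebx → M[24]=0
halt.

0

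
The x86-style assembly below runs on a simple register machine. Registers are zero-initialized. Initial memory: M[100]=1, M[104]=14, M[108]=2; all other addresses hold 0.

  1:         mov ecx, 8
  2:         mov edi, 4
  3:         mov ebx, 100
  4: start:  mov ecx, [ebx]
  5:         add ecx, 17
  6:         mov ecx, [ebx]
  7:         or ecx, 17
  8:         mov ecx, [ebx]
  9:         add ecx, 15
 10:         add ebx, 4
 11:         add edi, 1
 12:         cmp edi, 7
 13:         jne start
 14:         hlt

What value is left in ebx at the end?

112

mov ecx, 8 → ecx=8
mov edi, 4 → edi=4
mov ebx, 100 → ebx=100
mov ecx, [ebx] → ecx=M[100]=1
add ecx, 17 → ecx=1+17=18
mov ecx, [ebx] → ecx=M[100]=1
or ecx, 17 → ecx=1|17=17
mov ecx, [ebx] → ecx=M[100]=1
add ecx, 15 → ecx=1+15=16
add ebx, 4 → ebx=100+4=104
add edi, 1 → edi=4+1=5
cmp edi, 7  (cmp 5,7)
jne start: taken
mov ecx, [ebx] → ecx=M[104]=14
add ecx, 17 → ecx=14+17=31
mov ecx, [ebx] → ecx=M[104]=14
or ecx, 17 → ecx=14|17=31
mov ecx, [ebx] → ecx=M[104]=14
add ecx, 15 → ecx=14+15=29
add ebx, 4 → ebx=104+4=108
add edi, 1 → edi=5+1=6
cmp edi, 7  (cmp 6,7)
jne start: taken
mov ecx, [ebx] → ecx=M[108]=2
add ecx, 17 → ecx=2+17=19
mov ecx, [ebx] → ecx=M[108]=2
or ecx, 17 → ecx=2|17=19
mov ecx, [ebx] → ecx=M[108]=2
add ecx, 15 → ecx=2+15=17
add ebx, 4 → ebx=108+4=112
add edi, 1 → edi=6+1=7
cmp edi, 7  (cmp 7,7)
jne start: not taken
halt.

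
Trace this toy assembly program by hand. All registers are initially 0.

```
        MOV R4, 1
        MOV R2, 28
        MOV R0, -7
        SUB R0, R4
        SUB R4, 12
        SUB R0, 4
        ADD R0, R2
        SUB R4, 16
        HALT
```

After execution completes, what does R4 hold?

-27

MOV R4, 1 → R4=1
MOV R2, 28 → R2=28
MOV R0, -7 → R0=-7
SUB R0, R4 → R0=(-7)-1=-8
SUB R4, 12 → R4=1-12=-11
SUB R0, 4 → R0=(-8)-4=-12
ADD R0, R2 → R0=(-12)+28=16
SUB R4, 16 → R4=(-11)-16=-27
halt.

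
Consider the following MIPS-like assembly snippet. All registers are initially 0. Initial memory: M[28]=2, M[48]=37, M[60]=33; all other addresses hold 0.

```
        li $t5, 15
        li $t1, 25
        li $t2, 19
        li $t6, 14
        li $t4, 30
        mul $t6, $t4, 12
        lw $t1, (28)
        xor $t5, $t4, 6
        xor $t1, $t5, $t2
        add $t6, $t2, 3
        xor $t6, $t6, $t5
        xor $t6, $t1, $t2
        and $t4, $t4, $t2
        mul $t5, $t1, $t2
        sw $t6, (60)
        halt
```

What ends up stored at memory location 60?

24

$t5=15
$t1=25
$t2=19
$t6=14
$t4=30
$t6=30*12=360
$t1=M[28]=2
$t5=30^6=24
$t1=24^19=11
$t6=19+3=22
$t6=22^24=14
$t6=11^19=24
$t4=30&19=18
$t5=11*19=209
sw $t6, (60) → M[60]=24
halt.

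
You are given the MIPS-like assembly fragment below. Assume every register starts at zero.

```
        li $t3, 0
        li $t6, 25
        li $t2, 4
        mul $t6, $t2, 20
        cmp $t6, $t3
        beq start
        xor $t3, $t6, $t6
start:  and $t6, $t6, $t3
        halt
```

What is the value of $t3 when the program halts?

0

li $t3, 0 → $t3=0
li $t6, 25 → $t6=25
li $t2, 4 → $t2=4
mul $t6, $t2, 20 → $t6=4*20=80
cmp $t6, $t3  (cmp 80,0)
beq start: not taken
xor $t3, $t6, $t6 → $t3=80^80=0
and $t6, $t6, $t3 → $t6=80&0=0
halt.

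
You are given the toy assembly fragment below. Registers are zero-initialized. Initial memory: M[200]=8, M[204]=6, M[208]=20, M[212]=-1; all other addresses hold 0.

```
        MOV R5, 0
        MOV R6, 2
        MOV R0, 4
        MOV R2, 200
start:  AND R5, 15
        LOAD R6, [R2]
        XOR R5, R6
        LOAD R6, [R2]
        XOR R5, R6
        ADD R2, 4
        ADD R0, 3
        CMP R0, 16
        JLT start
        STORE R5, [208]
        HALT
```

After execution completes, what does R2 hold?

216

MOV R5, 0 → R5=0
MOV R6, 2 → R6=2
MOV R0, 4 → R0=4
MOV R2, 200 → R2=200
AND R5, 15 → R5=0&15=0
LOAD R6, [R2] → R6=M[200]=8
XOR R5, R6 → R5=0^8=8
LOAD R6, [R2] → R6=M[200]=8
XOR R5, R6 → R5=8^8=0
ADD R2, 4 → R2=200+4=204
ADD R0, 3 → R0=4+3=7
CMP R0, 16  (cmp 7,16)
JLT start: taken
AND R5, 15 → R5=0&15=0
LOAD R6, [R2] → R6=M[204]=6
XOR R5, R6 → R5=0^6=6
LOAD R6, [R2] → R6=M[204]=6
XOR R5, R6 → R5=6^6=0
ADD R2, 4 → R2=204+4=208
ADD R0, 3 → R0=7+3=10
CMP R0, 16  (cmp 10,16)
JLT start: taken
AND R5, 15 → R5=0&15=0
LOAD R6, [R2] → R6=M[208]=20
XOR R5, R6 → R5=0^20=20
LOAD R6, [R2] → R6=M[208]=20
XOR R5, R6 → R5=20^20=0
ADD R2, 4 → R2=208+4=212
ADD R0, 3 → R0=10+3=13
CMP R0, 16  (cmp 13,16)
JLT start: taken
AND R5, 15 → R5=0&15=0
LOAD R6, [R2] → R6=M[212]=-1
XOR R5, R6 → R5=0^(-1)=-1
LOAD R6, [R2] → R6=M[212]=-1
XOR R5, R6 → R5=(-1)^(-1)=0
ADD R2, 4 → R2=212+4=216
ADD R0, 3 → R0=13+3=16
CMP R0, 16  (cmp 16,16)
JLT start: not taken
STORE R5, [208] → M[208]=0
halt.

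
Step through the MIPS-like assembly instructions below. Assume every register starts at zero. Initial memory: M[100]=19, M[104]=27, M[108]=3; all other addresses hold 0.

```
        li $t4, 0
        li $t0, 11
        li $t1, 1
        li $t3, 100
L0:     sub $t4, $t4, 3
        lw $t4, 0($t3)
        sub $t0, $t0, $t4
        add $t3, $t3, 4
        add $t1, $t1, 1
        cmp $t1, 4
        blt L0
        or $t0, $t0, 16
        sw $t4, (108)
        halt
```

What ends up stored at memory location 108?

li $t4, 0 → $t4=0
li $t0, 11 → $t0=11
li $t1, 1 → $t1=1
li $t3, 100 → $t3=100
sub $t4, $t4, 3 → $t4=0-3=-3
lw $t4, 0($t3) → $t4=M[100]=19
sub $t0, $t0, $t4 → $t0=11-19=-8
add $t3, $t3, 4 → $t3=100+4=104
add $t1, $t1, 1 → $t1=1+1=2
cmp $t1, 4  (cmp 2,4)
blt L0: taken
sub $t4, $t4, 3 → $t4=19-3=16
lw $t4, 0($t3) → $t4=M[104]=27
sub $t0, $t0, $t4 → $t0=(-8)-27=-35
add $t3, $t3, 4 → $t3=104+4=108
add $t1, $t1, 1 → $t1=2+1=3
cmp $t1, 4  (cmp 3,4)
blt L0: taken
sub $t4, $t4, 3 → $t4=27-3=24
lw $t4, 0($t3) → $t4=M[108]=3
sub $t0, $t0, $t4 → $t0=(-35)-3=-38
add $t3, $t3, 4 → $t3=108+4=112
add $t1, $t1, 1 → $t1=3+1=4
cmp $t1, 4  (cmp 4,4)
blt L0: not taken
or $t0, $t0, 16 → $t0=(-38)|16=-38
sw $t4, (108) → M[108]=3
halt.

3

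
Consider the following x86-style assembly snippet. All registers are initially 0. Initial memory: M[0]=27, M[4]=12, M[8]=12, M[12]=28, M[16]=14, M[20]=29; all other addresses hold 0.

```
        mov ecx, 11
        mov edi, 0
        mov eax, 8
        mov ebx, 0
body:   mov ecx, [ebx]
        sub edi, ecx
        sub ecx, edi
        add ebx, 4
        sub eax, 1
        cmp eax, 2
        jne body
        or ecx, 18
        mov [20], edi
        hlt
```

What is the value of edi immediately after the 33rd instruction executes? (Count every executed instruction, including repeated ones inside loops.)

ecx=11
edi=0
eax=8
ebx=0
ecx=M[0]=27
edi=0-27=-27
ecx=27-(-27)=54
ebx=0+4=4
eax=8-1=7
cmp eax, 2  (cmp 7,2)
jne body: taken
ecx=M[4]=12
edi=(-27)-12=-39
ecx=12-(-39)=51
ebx=4+4=8
eax=7-1=6
cmp eax, 2  (cmp 6,2)
jne body: taken
ecx=M[8]=12
edi=(-39)-12=-51
ecx=12-(-51)=63
ebx=8+4=12
eax=6-1=5
cmp eax, 2  (cmp 5,2)
jne body: taken
ecx=M[12]=28
edi=(-51)-28=-79
ecx=28-(-79)=107
ebx=12+4=16
eax=5-1=4
cmp eax, 2  (cmp 4,2)
jne body: taken
ecx=M[16]=14
After step 33: edi = -79.

-79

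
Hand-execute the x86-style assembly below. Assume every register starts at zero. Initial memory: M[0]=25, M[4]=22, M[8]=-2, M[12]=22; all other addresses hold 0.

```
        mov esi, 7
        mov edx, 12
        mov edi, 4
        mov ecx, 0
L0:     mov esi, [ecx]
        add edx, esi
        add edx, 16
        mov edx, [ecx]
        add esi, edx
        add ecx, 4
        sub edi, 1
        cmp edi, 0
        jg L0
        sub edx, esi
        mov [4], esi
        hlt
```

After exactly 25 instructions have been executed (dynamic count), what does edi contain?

mov esi, 7 → esi=7
mov edx, 12 → edx=12
mov edi, 4 → edi=4
mov ecx, 0 → ecx=0
mov esi, [ecx] → esi=M[0]=25
add edx, esi → edx=12+25=37
add edx, 16 → edx=37+16=53
mov edx, [ecx] → edx=M[0]=25
add esi, edx → esi=25+25=50
add ecx, 4 → ecx=0+4=4
sub edi, 1 → edi=4-1=3
cmp edi, 0  (cmp 3,0)
jg L0: taken
mov esi, [ecx] → esi=M[4]=22
add edx, esi → edx=25+22=47
add edx, 16 → edx=47+16=63
mov edx, [ecx] → edx=M[4]=22
add esi, edx → esi=22+22=44
add ecx, 4 → ecx=4+4=8
sub edi, 1 → edi=3-1=2
cmp edi, 0  (cmp 2,0)
jg L0: taken
mov esi, [ecx] → esi=M[8]=-2
add edx, esi → edx=22+(-2)=20
add edx, 16 → edx=20+16=36
After step 25: edi = 2.

2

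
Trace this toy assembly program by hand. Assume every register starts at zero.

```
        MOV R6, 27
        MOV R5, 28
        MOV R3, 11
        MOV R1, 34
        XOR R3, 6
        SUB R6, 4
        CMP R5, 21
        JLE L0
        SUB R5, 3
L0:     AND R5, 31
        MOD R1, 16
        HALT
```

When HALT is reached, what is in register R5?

25

MOV R6, 27 → R6=27
MOV R5, 28 → R5=28
MOV R3, 11 → R3=11
MOV R1, 34 → R1=34
XOR R3, 6 → R3=11^6=13
SUB R6, 4 → R6=27-4=23
CMP R5, 21  (cmp 28,21)
JLE L0: not taken
SUB R5, 3 → R5=28-3=25
AND R5, 31 → R5=25&31=25
MOD R1, 16 → R1=34%16=2
halt.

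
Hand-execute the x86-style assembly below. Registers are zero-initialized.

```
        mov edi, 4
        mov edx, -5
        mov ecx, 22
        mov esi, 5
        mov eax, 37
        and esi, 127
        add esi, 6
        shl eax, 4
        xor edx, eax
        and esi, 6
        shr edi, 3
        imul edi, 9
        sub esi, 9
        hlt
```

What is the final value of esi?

after mov edi, 4: edi=4
after mov edx, -5: edx=-5
after mov ecx, 22: ecx=22
after mov esi, 5: esi=5
after mov eax, 37: eax=37
after and esi, 127: esi=5&127=5
after add esi, 6: esi=5+6=11
after shl eax, 4: eax=37<<4=592
after xor edx, eax: edx=(-5)^592=-597
after and esi, 6: esi=11&6=2
after shr edi, 3: edi=4>>3=0
after imul edi, 9: edi=0*9=0
after sub esi, 9: esi=2-9=-7
halt.

-7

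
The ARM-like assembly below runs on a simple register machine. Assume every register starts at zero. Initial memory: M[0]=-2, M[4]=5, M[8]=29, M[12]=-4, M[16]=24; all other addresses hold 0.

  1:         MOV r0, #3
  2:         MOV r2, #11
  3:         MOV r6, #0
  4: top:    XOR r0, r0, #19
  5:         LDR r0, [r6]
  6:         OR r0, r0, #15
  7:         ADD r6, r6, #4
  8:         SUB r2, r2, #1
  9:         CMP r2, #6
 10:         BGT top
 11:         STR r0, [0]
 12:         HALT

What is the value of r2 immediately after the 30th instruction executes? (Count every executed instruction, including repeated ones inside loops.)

7

after MOV r0, #3: r0=3
after MOV r2, #11: r2=11
after MOV r6, #0: r6=0
after XOR r0, r0, #19: r0=3^19=16
after LDR r0, [r6]: r0=M[0]=-2
after OR r0, r0, #15: r0=(-2)|15=-1
after ADD r6, r6, #4: r6=0+4=4
after SUB r2, r2, #1: r2=11-1=10
CMP r2, #6  (cmp 10,6)
BGT top: taken
after XOR r0, r0, #19: r0=(-1)^19=-20
after LDR r0, [r6]: r0=M[4]=5
after OR r0, r0, #15: r0=5|15=15
after ADD r6, r6, #4: r6=4+4=8
after SUB r2, r2, #1: r2=10-1=9
CMP r2, #6  (cmp 9,6)
BGT top: taken
after XOR r0, r0, #19: r0=15^19=28
after LDR r0, [r6]: r0=M[8]=29
after OR r0, r0, #15: r0=29|15=31
after ADD r6, r6, #4: r6=8+4=12
after SUB r2, r2, #1: r2=9-1=8
CMP r2, #6  (cmp 8,6)
BGT top: taken
after XOR r0, r0, #19: r0=31^19=12
after LDR r0, [r6]: r0=M[12]=-4
after OR r0, r0, #15: r0=(-4)|15=-1
after ADD r6, r6, #4: r6=12+4=16
after SUB r2, r2, #1: r2=8-1=7
CMP r2, #6  (cmp 7,6)
After step 30: r2 = 7.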